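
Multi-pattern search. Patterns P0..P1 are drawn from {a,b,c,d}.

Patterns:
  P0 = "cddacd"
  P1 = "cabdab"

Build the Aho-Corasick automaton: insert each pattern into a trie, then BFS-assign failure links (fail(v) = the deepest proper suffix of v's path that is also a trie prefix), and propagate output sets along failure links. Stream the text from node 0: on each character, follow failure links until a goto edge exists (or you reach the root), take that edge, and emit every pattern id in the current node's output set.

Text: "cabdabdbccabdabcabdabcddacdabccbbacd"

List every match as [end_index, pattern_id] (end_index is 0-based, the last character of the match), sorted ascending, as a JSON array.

Construct AC machine:
Trie nodes:
  0='ε' goto c→1
  1='c' goto a→7 d→2
  2='cd' goto d→3
  3='cdd' goto a→4
  4='cdda' goto c→5
  5='cddac' goto d→6
  6='cddacd' goto ·  ←P0
  7='ca' goto b→8
  8='cab' goto d→9
  9='cabd' goto a→10
  10='cabda' goto b→11
  11='cabdab' goto ·  ←P1

BFS fail/out derivation:
  n1('c'): parent n0 fail=0; on 'c' 0 → fail=0;  out ∅∪∅=∅
  n2('cd'): parent n1 fail=0; on 'd' 0 → fail=0;  out ∅∪∅=∅
  n7('ca'): parent n1 fail=0; on 'a' 0 → fail=0;  out ∅∪∅=∅
  n3('cdd'): parent n2 fail=0; on 'd' 0 → fail=0;  out ∅∪∅=∅
  n8('cab'): parent n7 fail=0; on 'b' 0 → fail=0;  out ∅∪∅=∅
  n4('cdda'): parent n3 fail=0; on 'a' 0 → fail=0;  out ∅∪∅=∅
  n9('cabd'): parent n8 fail=0; on 'd' 0 → fail=0;  out ∅∪∅=∅
  n5('cddac'): parent n4 fail=0; on 'c' 0 → fail=1;  out ∅∪∅=∅
  n10('cabda'): parent n9 fail=0; on 'a' 0 → fail=0;  out ∅∪∅=∅
  n6('cddacd'): parent n5 fail=1; on 'd' 1 → fail=2;  out {0}∪∅={0}
  n11('cabdab'): parent n10 fail=0; on 'b' 0 → fail=0;  out {1}∪∅={1}

Scan:
i=0 'c': node 0→1
i=1 'a': node 1→7
i=2 'b': node 7→8
i=3 'd': node 8→9
i=4 'a': node 9→10
i=5 'b': node 10→11  → match P1@[0:5]
i=6 'd': node 11→0 (fail-walked)
i=7 'b': node 0→0
i=8 'c': node 0→1
i=9 'c': node 1→1 (fail-walked)
i=10 'a': node 1→7
i=11 'b': node 7→8
i=12 'd': node 8→9
i=13 'a': node 9→10
i=14 'b': node 10→11  → match P1@[9:14]
i=15 'c': node 11→1 (fail-walked)
i=16 'a': node 1→7
i=17 'b': node 7→8
i=18 'd': node 8→9
i=19 'a': node 9→10
i=20 'b': node 10→11  → match P1@[15:20]
i=21 'c': node 11→1 (fail-walked)
i=22 'd': node 1→2
i=23 'd': node 2→3
i=24 'a': node 3→4
i=25 'c': node 4→5
i=26 'd': node 5→6  → match P0@[21:26]
i=27 'a': node 6→0 (fail-walked)
i=28 'b': node 0→0
i=29 'c': node 0→1
i=30 'c': node 1→1 (fail-walked)
i=31 'b': node 1→0 (fail-walked)
i=32 'b': node 0→0
i=33 'a': node 0→0
i=34 'c': node 0→1
i=35 'd': node 1→2

All matches (sorted): [[5,1],[14,1],[20,1],[26,0]]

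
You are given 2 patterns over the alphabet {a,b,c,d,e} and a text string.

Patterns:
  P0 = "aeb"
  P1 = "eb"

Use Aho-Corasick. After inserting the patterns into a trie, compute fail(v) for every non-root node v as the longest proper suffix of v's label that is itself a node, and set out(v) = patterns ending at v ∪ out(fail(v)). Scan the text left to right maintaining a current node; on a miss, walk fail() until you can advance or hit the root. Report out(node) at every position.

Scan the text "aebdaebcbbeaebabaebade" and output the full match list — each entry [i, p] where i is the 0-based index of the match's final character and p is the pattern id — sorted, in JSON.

Build automaton:
Trie (insert patterns):
  n0 'ε': a→1 e→4
  n1 'a': e→2
  n2 'ae': b→3
  n3 'aeb': ·  [P0 ends]
  n4 'e': b→5
  n5 'eb': ·  [P1 ends]

BFS fail/out derivation:
  fail(1) 'a': from fail(0)=0 chase 'a': 0 ⇒ 0;  out=∅∪out(0)=∅
  fail(4) 'e': from fail(0)=0 chase 'e': 0 ⇒ 0;  out=∅∪out(0)=∅
  fail(2) 'ae': from fail(1)=0 chase 'e': 0 ⇒ 4;  out=∅∪out(4)=∅
  fail(5) 'eb': from fail(4)=0 chase 'b': 0 ⇒ 0;  out={1}∪out(0)={1}
  fail(3) 'aeb': from fail(2)=4 chase 'b': 4 ⇒ 5;  out={0}∪out(5)={0,1}

Run:
pos 0 'a': at 1
pos 1 'e': at 2
pos 2 'b': at 3  ** P0@[0:2],P1@[1:2]
pos 3 'd': at 0 (via fail)
pos 4 'a': at 1
pos 5 'e': at 2
pos 6 'b': at 3  ** P0@[4:6],P1@[5:6]
pos 7 'c': at 0 (via fail)
pos 8 'b': at 0
pos 9 'b': at 0
pos 10 'e': at 4
pos 11 'a': at 1 (via fail)
pos 12 'e': at 2
pos 13 'b': at 3  ** P0@[11:13],P1@[12:13]
pos 14 'a': at 1 (via fail)
pos 15 'b': at 0 (via fail)
pos 16 'a': at 1
pos 17 'e': at 2
pos 18 'b': at 3  ** P0@[16:18],P1@[17:18]
pos 19 'a': at 1 (via fail)
pos 20 'd': at 0 (via fail)
pos 21 'e': at 4

Matches: [[2,0],[2,1],[6,0],[6,1],[13,0],[13,1],[18,0],[18,1]]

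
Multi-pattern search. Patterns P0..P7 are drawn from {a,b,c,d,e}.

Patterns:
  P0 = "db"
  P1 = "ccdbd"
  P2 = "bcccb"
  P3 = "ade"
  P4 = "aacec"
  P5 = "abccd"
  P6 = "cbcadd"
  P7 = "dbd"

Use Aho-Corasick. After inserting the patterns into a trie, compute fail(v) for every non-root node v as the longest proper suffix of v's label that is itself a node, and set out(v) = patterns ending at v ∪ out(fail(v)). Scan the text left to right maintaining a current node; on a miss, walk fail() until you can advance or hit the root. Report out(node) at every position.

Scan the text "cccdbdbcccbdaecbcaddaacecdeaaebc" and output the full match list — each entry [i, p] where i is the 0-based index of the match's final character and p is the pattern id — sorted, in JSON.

Build:
Trie nodes:
  n0 'ε': a→13 b→8 c→3 d→1
  n1 'd': b→2
  n2 'db': d→29  ←P0
  n3 'c': b→24 c→4
  n4 'cc': d→5
  n5 'ccd': b→6
  n6 'ccdb': d→7
  n7 'ccdbd': ·  ←P1
  n8 'b': c→9
  n9 'bc': c→10
  n10 'bcc': c→11
  n11 'bccc': b→12
  n12 'bcccb': ·  ←P2
  n13 'a': a→16 b→20 d→14
  n14 'ad': e→15
  n15 'ade': ·  ←P3
  n16 'aa': c→17
  n17 'aac': e→18
  n18 'aace': c→19
  n19 'aacec': ·  ←P4
  n20 'ab': c→21
  n21 'abc': c→22
  n22 'abcc': d→23
  n23 'abccd': ·  ←P5
  n24 'cb': c→25
  n25 'cbc': a→26
  n26 'cbca': d→27
  n27 'cbcad': d→28
  n28 'cbcadd': ·  ←P6
  n29 'dbd': ·  ←P7

Failure links (BFS by depth):
  n1('d'): parent n0 fail=0; on 'd' 0 → fail=0;  out ∅∪∅=∅
  n3('c'): parent n0 fail=0; on 'c' 0 → fail=0;  out ∅∪∅=∅
  n8('b'): parent n0 fail=0; on 'b' 0 → fail=0;  out ∅∪∅=∅
  n13('a'): parent n0 fail=0; on 'a' 0 → fail=0;  out ∅∪∅=∅
  n2('db'): parent n1 fail=0; on 'b' 0 → fail=8;  out {0}∪∅={0}
  n4('cc'): parent n3 fail=0; on 'c' 0 → fail=3;  out ∅∪∅=∅
  n9('bc'): parent n8 fail=0; on 'c' 0 → fail=3;  out ∅∪∅=∅
  n14('ad'): parent n13 fail=0; on 'd' 0 → fail=1;  out ∅∪∅=∅
  n16('aa'): parent n13 fail=0; on 'a' 0 → fail=13;  out ∅∪∅=∅
  n20('ab'): parent n13 fail=0; on 'b' 0 → fail=8;  out ∅∪∅=∅
  n24('cb'): parent n3 fail=0; on 'b' 0 → fail=8;  out ∅∪∅=∅
  n5('ccd'): parent n4 fail=3; on 'd' 3→0 → fail=1;  out ∅∪∅=∅
  n10('bcc'): parent n9 fail=3; on 'c' 3 → fail=4;  out ∅∪∅=∅
  n15('ade'): parent n14 fail=1; on 'e' 1→0 → fail=0;  out {3}∪∅={3}
  n17('aac'): parent n16 fail=13; on 'c' 13→0 → fail=3;  out ∅∪∅=∅
  n21('abc'): parent n20 fail=8; on 'c' 8 → fail=9;  out ∅∪∅=∅
  n25('cbc'): parent n24 fail=8; on 'c' 8 → fail=9;  out ∅∪∅=∅
  n29('dbd'): parent n2 fail=8; on 'd' 8→0 → fail=1;  out {7}∪∅={7}
  n6('ccdb'): parent n5 fail=1; on 'b' 1 → fail=2;  out ∅∪{0}={0}
  n11('bccc'): parent n10 fail=4; on 'c' 4→3 → fail=4;  out ∅∪∅=∅
  n18('aace'): parent n17 fail=3; on 'e' 3→0 → fail=0;  out ∅∪∅=∅
  n22('abcc'): parent n21 fail=9; on 'c' 9 → fail=10;  out ∅∪∅=∅
  n26('cbca'): parent n25 fail=9; on 'a' 9→3→0 → fail=13;  out ∅∪∅=∅
  n7('ccdbd'): parent n6 fail=2; on 'd' 2 → fail=29;  out {1}∪{7}={1,7}
  n12('bcccb'): parent n11 fail=4; on 'b' 4→3 → fail=24;  out {2}∪∅={2}
  n19('aacec'): parent n18 fail=0; on 'c' 0 → fail=3;  out {4}∪∅={4}
  n23('abccd'): parent n22 fail=10; on 'd' 10→4 → fail=5;  out {5}∪∅={5}
  n27('cbcad'): parent n26 fail=13; on 'd' 13 → fail=14;  out ∅∪∅=∅
  n28('cbcadd'): parent n27 fail=14; on 'd' 14→1→0 → fail=1;  out {6}∪∅={6}

Text stream:
i=0 'c': node 0→3
i=1 'c': node 3→4
i=2 'c': node 4→4 (via fail)
i=3 'd': node 4→5
i=4 'b': node 5→6  ** P0@[3:4]
i=5 'd': node 6→7  ** P1@[1:5],P7@[3:5]
i=6 'b': node 7→2 (via fail)  ** P0@[5:6]
i=7 'c': node 2→9 (via fail)
i=8 'c': node 9→10
i=9 'c': node 10→11
i=10 'b': node 11→12  ** P2@[6:10]
i=11 'd': node 12→1 (via fail)
i=12 'a': node 1→13 (via fail)
i=13 'e': node 13→0 (via fail)
i=14 'c': node 0→3
i=15 'b': node 3→24
i=16 'c': node 24→25
i=17 'a': node 25→26
i=18 'd': node 26→27
i=19 'd': node 27→28  ** P6@[14:19]
i=20 'a': node 28→13 (via fail)
i=21 'a': node 13→16
i=22 'c': node 16→17
i=23 'e': node 17→18
i=24 'c': node 18→19  ** P4@[20:24]
i=25 'd': node 19→1 (via fail)
i=26 'e': node 1→0 (via fail)
i=27 'a': node 0→13
i=28 'a': node 13→16
i=29 'e': node 16→0 (via fail)
i=30 'b': node 0→8
i=31 'c': node 8→9

All matches (sorted): [[4,0],[5,1],[5,7],[6,0],[10,2],[19,6],[24,4]]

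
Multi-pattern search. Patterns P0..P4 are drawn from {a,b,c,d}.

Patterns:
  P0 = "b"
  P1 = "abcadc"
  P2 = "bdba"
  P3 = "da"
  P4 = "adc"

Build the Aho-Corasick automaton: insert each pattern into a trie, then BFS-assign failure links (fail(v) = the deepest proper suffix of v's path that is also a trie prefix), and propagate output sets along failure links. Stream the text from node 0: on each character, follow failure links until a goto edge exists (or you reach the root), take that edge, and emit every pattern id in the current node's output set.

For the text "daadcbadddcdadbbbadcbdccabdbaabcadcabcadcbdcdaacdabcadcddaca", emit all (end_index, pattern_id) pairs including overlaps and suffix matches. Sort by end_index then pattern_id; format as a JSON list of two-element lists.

Build automaton:
Trie (insert patterns):
  0='ε' goto a→2 b→1 d→11
  1='b' goto d→8  ←P0
  2='a' goto b→3 d→13
  3='ab' goto c→4
  4='abc' goto a→5
  5='abca' goto d→6
  6='abcad' goto c→7
  7='abcadc' goto ·  ←P1
  8='bd' goto b→9
  9='bdb' goto a→10
  10='bdba' goto ·  ←P2
  11='d' goto a→12
  12='da' goto ·  ←P3
  13='ad' goto c→14
  14='adc' goto ·  ←P4

Failure links (BFS by depth):
  n1('b'): parent n0 fail=0; on 'b' 0 → fail=0;  out {0}∪∅={0}
  n2('a'): parent n0 fail=0; on 'a' 0 → fail=0;  out ∅∪∅=∅
  n11('d'): parent n0 fail=0; on 'd' 0 → fail=0;  out ∅∪∅=∅
  n3('ab'): parent n2 fail=0; on 'b' 0 → fail=1;  out ∅∪{0}={0}
  n8('bd'): parent n1 fail=0; on 'd' 0 → fail=11;  out ∅∪∅=∅
  n12('da'): parent n11 fail=0; on 'a' 0 → fail=2;  out {3}∪∅={3}
  n13('ad'): parent n2 fail=0; on 'd' 0 → fail=11;  out ∅∪∅=∅
  n4('abc'): parent n3 fail=1; on 'c' 1→0 → fail=0;  out ∅∪∅=∅
  n9('bdb'): parent n8 fail=11; on 'b' 11→0 → fail=1;  out ∅∪{0}={0}
  n14('adc'): parent n13 fail=11; on 'c' 11→0 → fail=0;  out {4}∪∅={4}
  n5('abca'): parent n4 fail=0; on 'a' 0 → fail=2;  out ∅∪∅=∅
  n10('bdba'): parent n9 fail=1; on 'a' 1→0 → fail=2;  out {2}∪∅={2}
  n6('abcad'): parent n5 fail=2; on 'd' 2 → fail=13;  out ∅∪∅=∅
  n7('abcadc'): parent n6 fail=13; on 'c' 13 → fail=14;  out {1}∪{4}={1,4}

Scan:
[0] read 'd'  n0⇒n11
[1] read 'a'  n11⇒n12  emit P3@[0:1]
[2] read 'a'  n12⇒n2 (via fail)
[3] read 'd'  n2⇒n13
[4] read 'c'  n13⇒n14  emit P4@[2:4]
[5] read 'b'  n14⇒n1 (via fail)  emit P0@[5:5]
[6] read 'a'  n1⇒n2 (via fail)
[7] read 'd'  n2⇒n13
[8] read 'd'  n13⇒n11 (via fail)
[9] read 'd'  n11⇒n11 (via fail)
[10] read 'c'  n11⇒n0 (via fail)
[11] read 'd'  n0⇒n11
[12] read 'a'  n11⇒n12  emit P3@[11:12]
[13] read 'd'  n12⇒n13 (via fail)
[14] read 'b'  n13⇒n1 (via fail)  emit P0@[14:14]
[15] read 'b'  n1⇒n1 (via fail)  emit P0@[15:15]
[16] read 'b'  n1⇒n1 (via fail)  emit P0@[16:16]
[17] read 'a'  n1⇒n2 (via fail)
[18] read 'd'  n2⇒n13
[19] read 'c'  n13⇒n14  emit P4@[17:19]
[20] read 'b'  n14⇒n1 (via fail)  emit P0@[20:20]
[21] read 'd'  n1⇒n8
[22] read 'c'  n8⇒n0 (via fail)
[23] read 'c'  n0⇒n0
[24] read 'a'  n0⇒n2
[25] read 'b'  n2⇒n3  emit P0@[25:25]
[26] read 'd'  n3⇒n8 (via fail)
[27] read 'b'  n8⇒n9  emit P0@[27:27]
[28] read 'a'  n9⇒n10  emit P2@[25:28]
[29] read 'a'  n10⇒n2 (via fail)
[30] read 'b'  n2⇒n3  emit P0@[30:30]
[31] read 'c'  n3⇒n4
[32] read 'a'  n4⇒n5
[33] read 'd'  n5⇒n6
[34] read 'c'  n6⇒n7  emit P1@[29:34],P4@[32:34]
[35] read 'a'  n7⇒n2 (via fail)
[36] read 'b'  n2⇒n3  emit P0@[36:36]
[37] read 'c'  n3⇒n4
[38] read 'a'  n4⇒n5
[39] read 'd'  n5⇒n6
[40] read 'c'  n6⇒n7  emit P1@[35:40],P4@[38:40]
[41] read 'b'  n7⇒n1 (via fail)  emit P0@[41:41]
[42] read 'd'  n1⇒n8
[43] read 'c'  n8⇒n0 (via fail)
[44] read 'd'  n0⇒n11
[45] read 'a'  n11⇒n12  emit P3@[44:45]
[46] read 'a'  n12⇒n2 (via fail)
[47] read 'c'  n2⇒n0 (via fail)
[48] read 'd'  n0⇒n11
[49] read 'a'  n11⇒n12  emit P3@[48:49]
[50] read 'b'  n12⇒n3 (via fail)  emit P0@[50:50]
[51] read 'c'  n3⇒n4
[52] read 'a'  n4⇒n5
[53] read 'd'  n5⇒n6
[54] read 'c'  n6⇒n7  emit P1@[49:54],P4@[52:54]
[55] read 'd'  n7⇒n11 (via fail)
[56] read 'd'  n11⇒n11 (via fail)
[57] read 'a'  n11⇒n12  emit P3@[56:57]
[58] read 'c'  n12⇒n0 (via fail)
[59] read 'a'  n0⇒n2

Matches: [[1,3],[4,4],[5,0],[12,3],[14,0],[15,0],[16,0],[19,4],[20,0],[25,0],[27,0],[28,2],[30,0],[34,1],[34,4],[36,0],[40,1],[40,4],[41,0],[45,3],[49,3],[50,0],[54,1],[54,4],[57,3]]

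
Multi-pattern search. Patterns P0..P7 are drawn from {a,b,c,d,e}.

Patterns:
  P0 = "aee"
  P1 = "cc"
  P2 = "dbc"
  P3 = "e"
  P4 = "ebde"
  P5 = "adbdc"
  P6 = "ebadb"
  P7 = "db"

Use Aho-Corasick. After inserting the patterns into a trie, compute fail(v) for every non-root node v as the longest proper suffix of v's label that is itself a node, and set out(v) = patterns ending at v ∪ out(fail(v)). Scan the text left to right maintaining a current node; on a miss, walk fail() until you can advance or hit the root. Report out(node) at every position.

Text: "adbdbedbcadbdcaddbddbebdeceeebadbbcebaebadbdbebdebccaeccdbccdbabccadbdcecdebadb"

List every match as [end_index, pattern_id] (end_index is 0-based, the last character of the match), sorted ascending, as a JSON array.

Build automaton:
Trie (insert patterns):
  n0 'ε': a→1 c→4 d→6 e→9
  n1 'a': d→13 e→2
  n2 'ae': e→3
  n3 'aee': ·  ←P0
  n4 'c': c→5
  n5 'cc': ·  ←P1
  n6 'd': b→7
  n7 'db': c→8  ←P7
  n8 'dbc': ·  ←P2
  n9 'e': b→10  ←P3
  n10 'eb': a→17 d→11
  n11 'ebd': e→12
  n12 'ebde': ·  ←P4
  n13 'ad': b→14
  n14 'adb': d→15
  n15 'adbd': c→16
  n16 'adbdc': ·  ←P5
  n17 'eba': d→18
  n18 'ebad': b→19
  n19 'ebadb': ·  ←P6

BFS fail/out derivation:
  fail(1) 'a': from fail(0)=0 chase 'a': 0 ⇒ 0;  out=∅∪out(0)=∅
  fail(4) 'c': from fail(0)=0 chase 'c': 0 ⇒ 0;  out=∅∪out(0)=∅
  fail(6) 'd': from fail(0)=0 chase 'd': 0 ⇒ 0;  out=∅∪out(0)=∅
  fail(9) 'e': from fail(0)=0 chase 'e': 0 ⇒ 0;  out={3}∪out(0)={3}
  fail(2) 'ae': from fail(1)=0 chase 'e': 0 ⇒ 9;  out=∅∪out(9)={3}
  fail(5) 'cc': from fail(4)=0 chase 'c': 0 ⇒ 4;  out={1}∪out(4)={1}
  fail(7) 'db': from fail(6)=0 chase 'b': 0 ⇒ 0;  out={7}∪out(0)={7}
  fail(10) 'eb': from fail(9)=0 chase 'b': 0 ⇒ 0;  out=∅∪out(0)=∅
  fail(13) 'ad': from fail(1)=0 chase 'd': 0 ⇒ 6;  out=∅∪out(6)=∅
  fail(3) 'aee': from fail(2)=9 chase 'e': 9→0 ⇒ 9;  out={0}∪out(9)={0,3}
  fail(8) 'dbc': from fail(7)=0 chase 'c': 0 ⇒ 4;  out={2}∪out(4)={2}
  fail(11) 'ebd': from fail(10)=0 chase 'd': 0 ⇒ 6;  out=∅∪out(6)=∅
  fail(14) 'adb': from fail(13)=6 chase 'b': 6 ⇒ 7;  out=∅∪out(7)={7}
  fail(17) 'eba': from fail(10)=0 chase 'a': 0 ⇒ 1;  out=∅∪out(1)=∅
  fail(12) 'ebde': from fail(11)=6 chase 'e': 6→0 ⇒ 9;  out={4}∪out(9)={3,4}
  fail(15) 'adbd': from fail(14)=7 chase 'd': 7→0 ⇒ 6;  out=∅∪out(6)=∅
  fail(18) 'ebad': from fail(17)=1 chase 'd': 1 ⇒ 13;  out=∅∪out(13)=∅
  fail(16) 'adbdc': from fail(15)=6 chase 'c': 6→0 ⇒ 4;  out={5}∪out(4)={5}
  fail(19) 'ebadb': from fail(18)=13 chase 'b': 13 ⇒ 14;  out={6}∪out(14)={6,7}

Text stream:
[0] read 'a'  n0⇒n1
[1] read 'd'  n1⇒n13
[2] read 'b'  n13⇒n14  ** P7@[1:2]
[3] read 'd'  n14⇒n15
[4] read 'b'  n15⇒n7 ·f  ** P7@[3:4]
[5] read 'e'  n7⇒n9 ·f  ** P3@[5:5]
[6] read 'd'  n9⇒n6 ·f
[7] read 'b'  n6⇒n7  ** P7@[6:7]
[8] read 'c'  n7⇒n8  ** P2@[6:8]
[9] read 'a'  n8⇒n1 ·f
[10] read 'd'  n1⇒n13
[11] read 'b'  n13⇒n14  ** P7@[10:11]
[12] read 'd'  n14⇒n15
[13] read 'c'  n15⇒n16  ** P5@[9:13]
[14] read 'a'  n16⇒n1 ·f
[15] read 'd'  n1⇒n13
[16] read 'd'  n13⇒n6 ·f
[17] read 'b'  n6⇒n7  ** P7@[16:17]
[18] read 'd'  n7⇒n6 ·f
[19] read 'd'  n6⇒n6 ·f
[20] read 'b'  n6⇒n7  ** P7@[19:20]
[21] read 'e'  n7⇒n9 ·f  ** P3@[21:21]
[22] read 'b'  n9⇒n10
[23] read 'd'  n10⇒n11
[24] read 'e'  n11⇒n12  ** P3@[24:24],P4@[21:24]
[25] read 'c'  n12⇒n4 ·f
[26] read 'e'  n4⇒n9 ·f  ** P3@[26:26]
[27] read 'e'  n9⇒n9 ·f  ** P3@[27:27]
[28] read 'e'  n9⇒n9 ·f  ** P3@[28:28]
[29] read 'b'  n9⇒n10
[30] read 'a'  n10⇒n17
[31] read 'd'  n17⇒n18
[32] read 'b'  n18⇒n19  ** P6@[28:32],P7@[31:32]
[33] read 'b'  n19⇒n0 ·f
[34] read 'c'  n0⇒n4
[35] read 'e'  n4⇒n9 ·f  ** P3@[35:35]
[36] read 'b'  n9⇒n10
[37] read 'a'  n10⇒n17
[38] read 'e'  n17⇒n2 ·f  ** P3@[38:38]
[39] read 'b'  n2⇒n10 ·f
[40] read 'a'  n10⇒n17
[41] read 'd'  n17⇒n18
[42] read 'b'  n18⇒n19  ** P6@[38:42],P7@[41:42]
[43] read 'd'  n19⇒n15 ·f
[44] read 'b'  n15⇒n7 ·f  ** P7@[43:44]
[45] read 'e'  n7⇒n9 ·f  ** P3@[45:45]
[46] read 'b'  n9⇒n10
[47] read 'd'  n10⇒n11
[48] read 'e'  n11⇒n12  ** P3@[48:48],P4@[45:48]
[49] read 'b'  n12⇒n10 ·f
[50] read 'c'  n10⇒n4 ·f
[51] read 'c'  n4⇒n5  ** P1@[50:51]
[52] read 'a'  n5⇒n1 ·f
[53] read 'e'  n1⇒n2  ** P3@[53:53]
[54] read 'c'  n2⇒n4 ·f
[55] read 'c'  n4⇒n5  ** P1@[54:55]
[56] read 'd'  n5⇒n6 ·f
[57] read 'b'  n6⇒n7  ** P7@[56:57]
[58] read 'c'  n7⇒n8  ** P2@[56:58]
[59] read 'c'  n8⇒n5 ·f  ** P1@[58:59]
[60] read 'd'  n5⇒n6 ·f
[61] read 'b'  n6⇒n7  ** P7@[60:61]
[62] read 'a'  n7⇒n1 ·f
[63] read 'b'  n1⇒n0 ·f
[64] read 'c'  n0⇒n4
[65] read 'c'  n4⇒n5  ** P1@[64:65]
[66] read 'a'  n5⇒n1 ·f
[67] read 'd'  n1⇒n13
[68] read 'b'  n13⇒n14  ** P7@[67:68]
[69] read 'd'  n14⇒n15
[70] read 'c'  n15⇒n16  ** P5@[66:70]
[71] read 'e'  n16⇒n9 ·f  ** P3@[71:71]
[72] read 'c'  n9⇒n4 ·f
[73] read 'd'  n4⇒n6 ·f
[74] read 'e'  n6⇒n9 ·f  ** P3@[74:74]
[75] read 'b'  n9⇒n10
[76] read 'a'  n10⇒n17
[77] read 'd'  n17⇒n18
[78] read 'b'  n18⇒n19  ** P6@[74:78],P7@[77:78]

Matches: [[2,7],[4,7],[5,3],[7,7],[8,2],[11,7],[13,5],[17,7],[20,7],[21,3],[24,3],[24,4],[26,3],[27,3],[28,3],[32,6],[32,7],[35,3],[38,3],[42,6],[42,7],[44,7],[45,3],[48,3],[48,4],[51,1],[53,3],[55,1],[57,7],[58,2],[59,1],[61,7],[65,1],[68,7],[70,5],[71,3],[74,3],[78,6],[78,7]]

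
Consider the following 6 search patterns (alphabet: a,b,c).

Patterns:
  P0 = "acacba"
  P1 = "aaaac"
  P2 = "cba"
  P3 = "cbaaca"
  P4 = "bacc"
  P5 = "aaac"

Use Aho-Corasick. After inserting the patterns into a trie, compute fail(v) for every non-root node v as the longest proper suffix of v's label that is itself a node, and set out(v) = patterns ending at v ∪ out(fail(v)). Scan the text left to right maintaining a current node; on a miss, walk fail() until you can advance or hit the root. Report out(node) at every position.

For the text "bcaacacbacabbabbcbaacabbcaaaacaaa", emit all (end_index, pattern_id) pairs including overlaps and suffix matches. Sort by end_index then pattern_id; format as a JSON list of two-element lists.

Build:
Trie nodes:
  0='ε' goto a→1 b→17 c→11
  1='a' goto a→7 c→2
  2='ac' goto a→3
  3='aca' goto c→4
  4='acac' goto b→5
  5='acacb' goto a→6
  6='acacba' goto ·  ←P0
  7='aa' goto a→8
  8='aaa' goto a→9 c→21
  9='aaaa' goto c→10
  10='aaaac' goto ·  ←P1
  11='c' goto b→12
  12='cb' goto a→13
  13='cba' goto a→14  ←P2
  14='cbaa' goto c→15
  15='cbaac' goto a→16
  16='cbaaca' goto ·  ←P3
  17='b' goto a→18
  18='ba' goto c→19
  19='bac' goto c→20
  20='bacc' goto ·  ←P4
  21='aaac' goto ·  ←P5

BFS fail/out derivation:
  n1('a'): parent n0 fail=0; on 'a' 0 → fail=0;  out ∅∪∅=∅
  n11('c'): parent n0 fail=0; on 'c' 0 → fail=0;  out ∅∪∅=∅
  n17('b'): parent n0 fail=0; on 'b' 0 → fail=0;  out ∅∪∅=∅
  n2('ac'): parent n1 fail=0; on 'c' 0 → fail=11;  out ∅∪∅=∅
  n7('aa'): parent n1 fail=0; on 'a' 0 → fail=1;  out ∅∪∅=∅
  n12('cb'): parent n11 fail=0; on 'b' 0 → fail=17;  out ∅∪∅=∅
  n18('ba'): parent n17 fail=0; on 'a' 0 → fail=1;  out ∅∪∅=∅
  n3('aca'): parent n2 fail=11; on 'a' 11→0 → fail=1;  out ∅∪∅=∅
  n8('aaa'): parent n7 fail=1; on 'a' 1 → fail=7;  out ∅∪∅=∅
  n13('cba'): parent n12 fail=17; on 'a' 17 → fail=18;  out {2}∪∅={2}
  n19('bac'): parent n18 fail=1; on 'c' 1 → fail=2;  out ∅∪∅=∅
  n4('acac'): parent n3 fail=1; on 'c' 1 → fail=2;  out ∅∪∅=∅
  n9('aaaa'): parent n8 fail=7; on 'a' 7 → fail=8;  out ∅∪∅=∅
  n14('cbaa'): parent n13 fail=18; on 'a' 18→1 → fail=7;  out ∅∪∅=∅
  n20('bacc'): parent n19 fail=2; on 'c' 2→11→0 → fail=11;  out {4}∪∅={4}
  n21('aaac'): parent n8 fail=7; on 'c' 7→1 → fail=2;  out {5}∪∅={5}
  n5('acacb'): parent n4 fail=2; on 'b' 2→11 → fail=12;  out ∅∪∅=∅
  n10('aaaac'): parent n9 fail=8; on 'c' 8 → fail=21;  out {1}∪{5}={1,5}
  n15('cbaac'): parent n14 fail=7; on 'c' 7→1 → fail=2;  out ∅∪∅=∅
  n6('acacba'): parent n5 fail=12; on 'a' 12 → fail=13;  out {0}∪{2}={0,2}
  n16('cbaaca'): parent n15 fail=2; on 'a' 2 → fail=3;  out {3}∪∅={3}

Scan:
i=0 'b': node 0→17
i=1 'c': node 17→11 ·f
i=2 'a': node 11→1 ·f
i=3 'a': node 1→7
i=4 'c': node 7→2 ·f
i=5 'a': node 2→3
i=6 'c': node 3→4
i=7 'b': node 4→5
i=8 'a': node 5→6  → match P0@[3:8],P2@[6:8]
i=9 'c': node 6→19 ·f
i=10 'a': node 19→3 ·f
i=11 'b': node 3→17 ·f
i=12 'b': node 17→17 ·f
i=13 'a': node 17→18
i=14 'b': node 18→17 ·f
i=15 'b': node 17→17 ·f
i=16 'c': node 17→11 ·f
i=17 'b': node 11→12
i=18 'a': node 12→13  → match P2@[16:18]
i=19 'a': node 13→14
i=20 'c': node 14→15
i=21 'a': node 15→16  → match P3@[16:21]
i=22 'b': node 16→17 ·f
i=23 'b': node 17→17 ·f
i=24 'c': node 17→11 ·f
i=25 'a': node 11→1 ·f
i=26 'a': node 1→7
i=27 'a': node 7→8
i=28 'a': node 8→9
i=29 'c': node 9→10  → match P1@[25:29],P5@[26:29]
i=30 'a': node 10→3 ·f
i=31 'a': node 3→7 ·f
i=32 'a': node 7→8

Matches: [[8,0],[8,2],[18,2],[21,3],[29,1],[29,5]]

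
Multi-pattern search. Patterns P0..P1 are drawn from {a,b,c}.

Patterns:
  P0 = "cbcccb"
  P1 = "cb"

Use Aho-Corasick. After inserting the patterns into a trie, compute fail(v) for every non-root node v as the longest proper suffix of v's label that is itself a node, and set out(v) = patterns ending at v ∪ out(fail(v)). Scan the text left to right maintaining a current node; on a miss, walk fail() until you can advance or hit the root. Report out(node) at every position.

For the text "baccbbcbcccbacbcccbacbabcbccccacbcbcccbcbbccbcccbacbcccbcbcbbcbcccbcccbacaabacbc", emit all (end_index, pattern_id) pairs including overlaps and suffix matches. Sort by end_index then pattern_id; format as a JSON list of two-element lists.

Build automaton:
Trie nodes:
  0='ε' goto c→1
  1='c' goto b→2
  2='cb' goto c→3  [P1 ends]
  3='cbc' goto c→4
  4='cbcc' goto c→5
  5='cbccc' goto b→6
  6='cbcccb' goto ·  [P0 ends]

BFS fail/out derivation:
  fail(1) 'c': from fail(0)=0 chase 'c': 0 ⇒ 0;  out=∅∪out(0)=∅
  fail(2) 'cb': from fail(1)=0 chase 'b': 0 ⇒ 0;  out={1}∪out(0)={1}
  fail(3) 'cbc': from fail(2)=0 chase 'c': 0 ⇒ 1;  out=∅∪out(1)=∅
  fail(4) 'cbcc': from fail(3)=1 chase 'c': 1→0 ⇒ 1;  out=∅∪out(1)=∅
  fail(5) 'cbccc': from fail(4)=1 chase 'c': 1→0 ⇒ 1;  out=∅∪out(1)=∅
  fail(6) 'cbcccb': from fail(5)=1 chase 'b': 1 ⇒ 2;  out={0}∪out(2)={0,1}

Run:
[0] read 'b'  n0⇒n0
[1] read 'a'  n0⇒n0
[2] read 'c'  n0⇒n1
[3] read 'c'  n1⇒n1 (fail-walked)
[4] read 'b'  n1⇒n2  ** P1@[3:4]
[5] read 'b'  n2⇒n0 (fail-walked)
[6] read 'c'  n0⇒n1
[7] read 'b'  n1⇒n2  ** P1@[6:7]
[8] read 'c'  n2⇒n3
[9] read 'c'  n3⇒n4
[10] read 'c'  n4⇒n5
[11] read 'b'  n5⇒n6  ** P0@[6:11],P1@[10:11]
[12] read 'a'  n6⇒n0 (fail-walked)
[13] read 'c'  n0⇒n1
[14] read 'b'  n1⇒n2  ** P1@[13:14]
[15] read 'c'  n2⇒n3
[16] read 'c'  n3⇒n4
[17] read 'c'  n4⇒n5
[18] read 'b'  n5⇒n6  ** P0@[13:18],P1@[17:18]
[19] read 'a'  n6⇒n0 (fail-walked)
[20] read 'c'  n0⇒n1
[21] read 'b'  n1⇒n2  ** P1@[20:21]
[22] read 'a'  n2⇒n0 (fail-walked)
[23] read 'b'  n0⇒n0
[24] read 'c'  n0⇒n1
[25] read 'b'  n1⇒n2  ** P1@[24:25]
[26] read 'c'  n2⇒n3
[27] read 'c'  n3⇒n4
[28] read 'c'  n4⇒n5
[29] read 'c'  n5⇒n1 (fail-walked)
[30] read 'a'  n1⇒n0 (fail-walked)
[31] read 'c'  n0⇒n1
[32] read 'b'  n1⇒n2  ** P1@[31:32]
[33] read 'c'  n2⇒n3
[34] read 'b'  n3⇒n2 (fail-walked)  ** P1@[33:34]
[35] read 'c'  n2⇒n3
[36] read 'c'  n3⇒n4
[37] read 'c'  n4⇒n5
[38] read 'b'  n5⇒n6  ** P0@[33:38],P1@[37:38]
[39] read 'c'  n6⇒n3 (fail-walked)
[40] read 'b'  n3⇒n2 (fail-walked)  ** P1@[39:40]
[41] read 'b'  n2⇒n0 (fail-walked)
[42] read 'c'  n0⇒n1
[43] read 'c'  n1⇒n1 (fail-walked)
[44] read 'b'  n1⇒n2  ** P1@[43:44]
[45] read 'c'  n2⇒n3
[46] read 'c'  n3⇒n4
[47] read 'c'  n4⇒n5
[48] read 'b'  n5⇒n6  ** P0@[43:48],P1@[47:48]
[49] read 'a'  n6⇒n0 (fail-walked)
[50] read 'c'  n0⇒n1
[51] read 'b'  n1⇒n2  ** P1@[50:51]
[52] read 'c'  n2⇒n3
[53] read 'c'  n3⇒n4
[54] read 'c'  n4⇒n5
[55] read 'b'  n5⇒n6  ** P0@[50:55],P1@[54:55]
[56] read 'c'  n6⇒n3 (fail-walked)
[57] read 'b'  n3⇒n2 (fail-walked)  ** P1@[56:57]
[58] read 'c'  n2⇒n3
[59] read 'b'  n3⇒n2 (fail-walked)  ** P1@[58:59]
[60] read 'b'  n2⇒n0 (fail-walked)
[61] read 'c'  n0⇒n1
[62] read 'b'  n1⇒n2  ** P1@[61:62]
[63] read 'c'  n2⇒n3
[64] read 'c'  n3⇒n4
[65] read 'c'  n4⇒n5
[66] read 'b'  n5⇒n6  ** P0@[61:66],P1@[65:66]
[67] read 'c'  n6⇒n3 (fail-walked)
[68] read 'c'  n3⇒n4
[69] read 'c'  n4⇒n5
[70] read 'b'  n5⇒n6  ** P0@[65:70],P1@[69:70]
[71] read 'a'  n6⇒n0 (fail-walked)
[72] read 'c'  n0⇒n1
[73] read 'a'  n1⇒n0 (fail-walked)
[74] read 'a'  n0⇒n0
[75] read 'b'  n0⇒n0
[76] read 'a'  n0⇒n0
[77] read 'c'  n0⇒n1
[78] read 'b'  n1⇒n2  ** P1@[77:78]
[79] read 'c'  n2⇒n3

Matches: [[4,1],[7,1],[11,0],[11,1],[14,1],[18,0],[18,1],[21,1],[25,1],[32,1],[34,1],[38,0],[38,1],[40,1],[44,1],[48,0],[48,1],[51,1],[55,0],[55,1],[57,1],[59,1],[62,1],[66,0],[66,1],[70,0],[70,1],[78,1]]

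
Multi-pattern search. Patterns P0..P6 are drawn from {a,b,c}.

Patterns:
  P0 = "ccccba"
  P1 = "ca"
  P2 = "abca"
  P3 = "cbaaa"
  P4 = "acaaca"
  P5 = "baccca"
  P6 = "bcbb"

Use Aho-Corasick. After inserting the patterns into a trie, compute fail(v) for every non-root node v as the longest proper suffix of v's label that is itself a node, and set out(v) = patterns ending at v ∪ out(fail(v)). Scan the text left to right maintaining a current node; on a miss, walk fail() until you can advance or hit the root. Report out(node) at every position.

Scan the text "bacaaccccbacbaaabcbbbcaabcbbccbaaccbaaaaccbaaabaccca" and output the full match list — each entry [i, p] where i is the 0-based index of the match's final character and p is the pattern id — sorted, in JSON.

Build automaton:
Trie nodes:
  0='ε' goto a→8 b→21 c→1
  1='c' goto a→7 b→12 c→2
  2='cc' goto c→3
  3='ccc' goto c→4
  4='cccc' goto b→5
  5='ccccb' goto a→6
  6='ccccba' goto ·  ←P0
  7='ca' goto ·  ←P1
  8='a' goto b→9 c→16
  9='ab' goto c→10
  10='abc' goto a→11
  11='abca' goto ·  ←P2
  12='cb' goto a→13
  13='cba' goto a→14
  14='cbaa' goto a→15
  15='cbaaa' goto ·  ←P3
  16='ac' goto a→17
  17='aca' goto a→18
  18='acaa' goto c→19
  19='acaac' goto a→20
  20='acaaca' goto ·  ←P4
  21='b' goto a→22 c→27
  22='ba' goto c→23
  23='bac' goto c→24
  24='bacc' goto c→25
  25='baccc' goto a→26
  26='baccca' goto ·  ←P5
  27='bc' goto b→28
  28='bcb' goto b→29
  29='bcbb' goto ·  ←P6

Failure links (BFS by depth):
  n1('c'): parent n0 fail=0; on 'c' 0 → fail=0;  out ∅∪∅=∅
  n8('a'): parent n0 fail=0; on 'a' 0 → fail=0;  out ∅∪∅=∅
  n21('b'): parent n0 fail=0; on 'b' 0 → fail=0;  out ∅∪∅=∅
  n2('cc'): parent n1 fail=0; on 'c' 0 → fail=1;  out ∅∪∅=∅
  n7('ca'): parent n1 fail=0; on 'a' 0 → fail=8;  out {1}∪∅={1}
  n9('ab'): parent n8 fail=0; on 'b' 0 → fail=21;  out ∅∪∅=∅
  n12('cb'): parent n1 fail=0; on 'b' 0 → fail=21;  out ∅∪∅=∅
  n16('ac'): parent n8 fail=0; on 'c' 0 → fail=1;  out ∅∪∅=∅
  n22('ba'): parent n21 fail=0; on 'a' 0 → fail=8;  out ∅∪∅=∅
  n27('bc'): parent n21 fail=0; on 'c' 0 → fail=1;  out ∅∪∅=∅
  n3('ccc'): parent n2 fail=1; on 'c' 1 → fail=2;  out ∅∪∅=∅
  n10('abc'): parent n9 fail=21; on 'c' 21 → fail=27;  out ∅∪∅=∅
  n13('cba'): parent n12 fail=21; on 'a' 21 → fail=22;  out ∅∪∅=∅
  n17('aca'): parent n16 fail=1; on 'a' 1 → fail=7;  out ∅∪{1}={1}
  n23('bac'): parent n22 fail=8; on 'c' 8 → fail=16;  out ∅∪∅=∅
  n28('bcb'): parent n27 fail=1; on 'b' 1 → fail=12;  out ∅∪∅=∅
  n4('cccc'): parent n3 fail=2; on 'c' 2 → fail=3;  out ∅∪∅=∅
  n11('abca'): parent n10 fail=27; on 'a' 27→1 → fail=7;  out {2}∪{1}={1,2}
  n14('cbaa'): parent n13 fail=22; on 'a' 22→8→0 → fail=8;  out ∅∪∅=∅
  n18('acaa'): parent n17 fail=7; on 'a' 7→8→0 → fail=8;  out ∅∪∅=∅
  n24('bacc'): parent n23 fail=16; on 'c' 16→1 → fail=2;  out ∅∪∅=∅
  n29('bcbb'): parent n28 fail=12; on 'b' 12→21→0 → fail=21;  out {6}∪∅={6}
  n5('ccccb'): parent n4 fail=3; on 'b' 3→2→1 → fail=12;  out ∅∪∅=∅
  n15('cbaaa'): parent n14 fail=8; on 'a' 8→0 → fail=8;  out {3}∪∅={3}
  n19('acaac'): parent n18 fail=8; on 'c' 8 → fail=16;  out ∅∪∅=∅
  n25('baccc'): parent n24 fail=2; on 'c' 2 → fail=3;  out ∅∪∅=∅
  n6('ccccba'): parent n5 fail=12; on 'a' 12 → fail=13;  out {0}∪∅={0}
  n20('acaaca'): parent n19 fail=16; on 'a' 16 → fail=17;  out {4}∪{1}={1,4}
  n26('baccca'): parent n25 fail=3; on 'a' 3→2→1 → fail=7;  out {5}∪{1}={1,5}

Run:
pos 0 'b': at 21
pos 1 'a': at 22
pos 2 'c': at 23
pos 3 'a': at 17 ·f  emit P1@[2:3]
pos 4 'a': at 18
pos 5 'c': at 19
pos 6 'c': at 2 ·f
pos 7 'c': at 3
pos 8 'c': at 4
pos 9 'b': at 5
pos 10 'a': at 6  emit P0@[5:10]
pos 11 'c': at 23 ·f
pos 12 'b': at 12 ·f
pos 13 'a': at 13
pos 14 'a': at 14
pos 15 'a': at 15  emit P3@[11:15]
pos 16 'b': at 9 ·f
pos 17 'c': at 10
pos 18 'b': at 28 ·f
pos 19 'b': at 29  emit P6@[16:19]
pos 20 'b': at 21 ·f
pos 21 'c': at 27
pos 22 'a': at 7 ·f  emit P1@[21:22]
pos 23 'a': at 8 ·f
pos 24 'b': at 9
pos 25 'c': at 10
pos 26 'b': at 28 ·f
pos 27 'b': at 29  emit P6@[24:27]
pos 28 'c': at 27 ·f
pos 29 'c': at 2 ·f
pos 30 'b': at 12 ·f
pos 31 'a': at 13
pos 32 'a': at 14
pos 33 'c': at 16 ·f
pos 34 'c': at 2 ·f
pos 35 'b': at 12 ·f
pos 36 'a': at 13
pos 37 'a': at 14
pos 38 'a': at 15  emit P3@[34:38]
pos 39 'a': at 8 ·f
pos 40 'c': at 16
pos 41 'c': at 2 ·f
pos 42 'b': at 12 ·f
pos 43 'a': at 13
pos 44 'a': at 14
pos 45 'a': at 15  emit P3@[41:45]
pos 46 'b': at 9 ·f
pos 47 'a': at 22 ·f
pos 48 'c': at 23
pos 49 'c': at 24
pos 50 'c': at 25
pos 51 'a': at 26  emit P1@[50:51],P5@[46:51]

Matches: [[3,1],[10,0],[15,3],[19,6],[22,1],[27,6],[38,3],[45,3],[51,1],[51,5]]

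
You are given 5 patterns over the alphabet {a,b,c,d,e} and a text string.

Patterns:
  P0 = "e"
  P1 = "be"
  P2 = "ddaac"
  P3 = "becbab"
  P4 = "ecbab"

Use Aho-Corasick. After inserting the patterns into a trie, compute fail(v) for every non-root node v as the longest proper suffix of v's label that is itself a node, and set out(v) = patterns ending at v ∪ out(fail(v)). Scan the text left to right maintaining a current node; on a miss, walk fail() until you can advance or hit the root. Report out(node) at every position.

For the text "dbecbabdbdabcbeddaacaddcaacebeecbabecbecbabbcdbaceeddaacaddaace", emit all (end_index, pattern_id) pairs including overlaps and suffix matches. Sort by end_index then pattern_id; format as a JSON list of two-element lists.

Construct AC machine:
Trie (insert patterns):
  n0 'ε': b→2 d→4 e→1
  n1 'e': c→13  [P0 ends]
  n2 'b': e→3
  n3 'be': c→9  [P1 ends]
  n4 'd': d→5
  n5 'dd': a→6
  n6 'dda': a→7
  n7 'ddaa': c→8
  n8 'ddaac': ·  [P2 ends]
  n9 'bec': b→10
  n10 'becb': a→11
  n11 'becba': b→12
  n12 'becbab': ·  [P3 ends]
  n13 'ec': b→14
  n14 'ecb': a→15
  n15 'ecba': b→16
  n16 'ecbab': ·  [P4 ends]

Failure links (BFS by depth):
  n1('e'): parent n0 fail=0; on 'e' 0 → fail=0;  out {0}∪∅={0}
  n2('b'): parent n0 fail=0; on 'b' 0 → fail=0;  out ∅∪∅=∅
  n4('d'): parent n0 fail=0; on 'd' 0 → fail=0;  out ∅∪∅=∅
  n3('be'): parent n2 fail=0; on 'e' 0 → fail=1;  out {1}∪{0}={0,1}
  n5('dd'): parent n4 fail=0; on 'd' 0 → fail=4;  out ∅∪∅=∅
  n13('ec'): parent n1 fail=0; on 'c' 0 → fail=0;  out ∅∪∅=∅
  n6('dda'): parent n5 fail=4; on 'a' 4→0 → fail=0;  out ∅∪∅=∅
  n9('bec'): parent n3 fail=1; on 'c' 1 → fail=13;  out ∅∪∅=∅
  n14('ecb'): parent n13 fail=0; on 'b' 0 → fail=2;  out ∅∪∅=∅
  n7('ddaa'): parent n6 fail=0; on 'a' 0 → fail=0;  out ∅∪∅=∅
  n10('becb'): parent n9 fail=13; on 'b' 13 → fail=14;  out ∅∪∅=∅
  n15('ecba'): parent n14 fail=2; on 'a' 2→0 → fail=0;  out ∅∪∅=∅
  n8('ddaac'): parent n7 fail=0; on 'c' 0 → fail=0;  out {2}∪∅={2}
  n11('becba'): parent n10 fail=14; on 'a' 14 → fail=15;  out ∅∪∅=∅
  n16('ecbab'): parent n15 fail=0; on 'b' 0 → fail=2;  out {4}∪∅={4}
  n12('becbab'): parent n11 fail=15; on 'b' 15 → fail=16;  out {3}∪{4}={3,4}

Scan:
i=0 'd': node 0→4
i=1 'b': node 4→2 (fail-walked)
i=2 'e': node 2→3  ** P0@[2:2],P1@[1:2]
i=3 'c': node 3→9
i=4 'b': node 9→10
i=5 'a': node 10→11
i=6 'b': node 11→12  ** P3@[1:6],P4@[2:6]
i=7 'd': node 12→4 (fail-walked)
i=8 'b': node 4→2 (fail-walked)
i=9 'd': node 2→4 (fail-walked)
i=10 'a': node 4→0 (fail-walked)
i=11 'b': node 0→2
i=12 'c': node 2→0 (fail-walked)
i=13 'b': node 0→2
i=14 'e': node 2→3  ** P0@[14:14],P1@[13:14]
i=15 'd': node 3→4 (fail-walked)
i=16 'd': node 4→5
i=17 'a': node 5→6
i=18 'a': node 6→7
i=19 'c': node 7→8  ** P2@[15:19]
i=20 'a': node 8→0 (fail-walked)
i=21 'd': node 0→4
i=22 'd': node 4→5
i=23 'c': node 5→0 (fail-walked)
i=24 'a': node 0→0
i=25 'a': node 0→0
i=26 'c': node 0→0
i=27 'e': node 0→1  ** P0@[27:27]
i=28 'b': node 1→2 (fail-walked)
i=29 'e': node 2→3  ** P0@[29:29],P1@[28:29]
i=30 'e': node 3→1 (fail-walked)  ** P0@[30:30]
i=31 'c': node 1→13
i=32 'b': node 13→14
i=33 'a': node 14→15
i=34 'b': node 15→16  ** P4@[30:34]
i=35 'e': node 16→3 (fail-walked)  ** P0@[35:35],P1@[34:35]
i=36 'c': node 3→9
i=37 'b': node 9→10
i=38 'e': node 10→3 (fail-walked)  ** P0@[38:38],P1@[37:38]
i=39 'c': node 3→9
i=40 'b': node 9→10
i=41 'a': node 10→11
i=42 'b': node 11→12  ** P3@[37:42],P4@[38:42]
i=43 'b': node 12→2 (fail-walked)
i=44 'c': node 2→0 (fail-walked)
i=45 'd': node 0→4
i=46 'b': node 4→2 (fail-walked)
i=47 'a': node 2→0 (fail-walked)
i=48 'c': node 0→0
i=49 'e': node 0→1  ** P0@[49:49]
i=50 'e': node 1→1 (fail-walked)  ** P0@[50:50]
i=51 'd': node 1→4 (fail-walked)
i=52 'd': node 4→5
i=53 'a': node 5→6
i=54 'a': node 6→7
i=55 'c': node 7→8  ** P2@[51:55]
i=56 'a': node 8→0 (fail-walked)
i=57 'd': node 0→4
i=58 'd': node 4→5
i=59 'a': node 5→6
i=60 'a': node 6→7
i=61 'c': node 7→8  ** P2@[57:61]
i=62 'e': node 8→1 (fail-walked)  ** P0@[62:62]

Matches: [[2,0],[2,1],[6,3],[6,4],[14,0],[14,1],[19,2],[27,0],[29,0],[29,1],[30,0],[34,4],[35,0],[35,1],[38,0],[38,1],[42,3],[42,4],[49,0],[50,0],[55,2],[61,2],[62,0]]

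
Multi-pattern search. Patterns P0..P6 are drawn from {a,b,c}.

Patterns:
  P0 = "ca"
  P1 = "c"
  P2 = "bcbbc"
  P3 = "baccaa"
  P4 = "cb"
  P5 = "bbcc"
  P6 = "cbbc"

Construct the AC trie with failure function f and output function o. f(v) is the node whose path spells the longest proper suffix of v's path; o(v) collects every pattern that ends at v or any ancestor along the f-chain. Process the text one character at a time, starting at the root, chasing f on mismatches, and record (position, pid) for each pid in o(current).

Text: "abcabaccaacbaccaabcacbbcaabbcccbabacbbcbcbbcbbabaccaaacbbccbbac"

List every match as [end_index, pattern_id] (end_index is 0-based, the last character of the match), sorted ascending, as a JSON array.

Construct AC machine:
Trie nodes:
  0='ε' goto b→3 c→1
  1='c' goto a→2 b→13  [P1 ends]
  2='ca' goto ·  [P0 ends]
  3='b' goto a→8 b→14 c→4
  4='bc' goto b→5
  5='bcb' goto b→6
  6='bcbb' goto c→7
  7='bcbbc' goto ·  [P2 ends]
  8='ba' goto c→9
  9='bac' goto c→10
  10='bacc' goto a→11
  11='bacca' goto a→12
  12='baccaa' goto ·  [P3 ends]
  13='cb' goto b→17  [P4 ends]
  14='bb' goto c→15
  15='bbc' goto c→16
  16='bbcc' goto ·  [P5 ends]
  17='cbb' goto c→18
  18='cbbc' goto ·  [P6 ends]

BFS fail/out derivation:
  n1('c'): parent n0 fail=0; on 'c' 0 → fail=0;  out {1}∪∅={1}
  n3('b'): parent n0 fail=0; on 'b' 0 → fail=0;  out ∅∪∅=∅
  n2('ca'): parent n1 fail=0; on 'a' 0 → fail=0;  out {0}∪∅={0}
  n4('bc'): parent n3 fail=0; on 'c' 0 → fail=1;  out ∅∪{1}={1}
  n8('ba'): parent n3 fail=0; on 'a' 0 → fail=0;  out ∅∪∅=∅
  n13('cb'): parent n1 fail=0; on 'b' 0 → fail=3;  out {4}∪∅={4}
  n14('bb'): parent n3 fail=0; on 'b' 0 → fail=3;  out ∅∪∅=∅
  n5('bcb'): parent n4 fail=1; on 'b' 1 → fail=13;  out ∅∪{4}={4}
  n9('bac'): parent n8 fail=0; on 'c' 0 → fail=1;  out ∅∪{1}={1}
  n15('bbc'): parent n14 fail=3; on 'c' 3 → fail=4;  out ∅∪{1}={1}
  n17('cbb'): parent n13 fail=3; on 'b' 3 → fail=14;  out ∅∪∅=∅
  n6('bcbb'): parent n5 fail=13; on 'b' 13 → fail=17;  out ∅∪∅=∅
  n10('bacc'): parent n9 fail=1; on 'c' 1→0 → fail=1;  out ∅∪{1}={1}
  n16('bbcc'): parent n15 fail=4; on 'c' 4→1→0 → fail=1;  out {5}∪{1}={1,5}
  n18('cbbc'): parent n17 fail=14; on 'c' 14 → fail=15;  out {6}∪{1}={1,6}
  n7('bcbbc'): parent n6 fail=17; on 'c' 17 → fail=18;  out {2}∪{1,6}={1,2,6}
  n11('bacca'): parent n10 fail=1; on 'a' 1 → fail=2;  out ∅∪{0}={0}
  n12('baccaa'): parent n11 fail=2; on 'a' 2→0 → fail=0;  out {3}∪∅={3}

Run:
pos 0 'a': at 0
pos 1 'b': at 3
pos 2 'c': at 4  ** P1@[2:2]
pos 3 'a': at 2 ·f  ** P0@[2:3]
pos 4 'b': at 3 ·f
pos 5 'a': at 8
pos 6 'c': at 9  ** P1@[6:6]
pos 7 'c': at 10  ** P1@[7:7]
pos 8 'a': at 11  ** P0@[7:8]
pos 9 'a': at 12  ** P3@[4:9]
pos 10 'c': at 1 ·f  ** P1@[10:10]
pos 11 'b': at 13  ** P4@[10:11]
pos 12 'a': at 8 ·f
pos 13 'c': at 9  ** P1@[13:13]
pos 14 'c': at 10  ** P1@[14:14]
pos 15 'a': at 11  ** P0@[14:15]
pos 16 'a': at 12  ** P3@[11:16]
pos 17 'b': at 3 ·f
pos 18 'c': at 4  ** P1@[18:18]
pos 19 'a': at 2 ·f  ** P0@[18:19]
pos 20 'c': at 1 ·f  ** P1@[20:20]
pos 21 'b': at 13  ** P4@[20:21]
pos 22 'b': at 17
pos 23 'c': at 18  ** P1@[23:23],P6@[20:23]
pos 24 'a': at 2 ·f  ** P0@[23:24]
pos 25 'a': at 0 ·f
pos 26 'b': at 3
pos 27 'b': at 14
pos 28 'c': at 15  ** P1@[28:28]
pos 29 'c': at 16  ** P1@[29:29],P5@[26:29]
pos 30 'c': at 1 ·f  ** P1@[30:30]
pos 31 'b': at 13  ** P4@[30:31]
pos 32 'a': at 8 ·f
pos 33 'b': at 3 ·f
pos 34 'a': at 8
pos 35 'c': at 9  ** P1@[35:35]
pos 36 'b': at 13 ·f  ** P4@[35:36]
pos 37 'b': at 17
pos 38 'c': at 18  ** P1@[38:38],P6@[35:38]
pos 39 'b': at 5 ·f  ** P4@[38:39]
pos 40 'c': at 4 ·f  ** P1@[40:40]
pos 41 'b': at 5  ** P4@[40:41]
pos 42 'b': at 6
pos 43 'c': at 7  ** P1@[43:43],P2@[39:43],P6@[40:43]
pos 44 'b': at 5 ·f  ** P4@[43:44]
pos 45 'b': at 6
pos 46 'a': at 8 ·f
pos 47 'b': at 3 ·f
pos 48 'a': at 8
pos 49 'c': at 9  ** P1@[49:49]
pos 50 'c': at 10  ** P1@[50:50]
pos 51 'a': at 11  ** P0@[50:51]
pos 52 'a': at 12  ** P3@[47:52]
pos 53 'a': at 0 ·f
pos 54 'c': at 1  ** P1@[54:54]
pos 55 'b': at 13  ** P4@[54:55]
pos 56 'b': at 17
pos 57 'c': at 18  ** P1@[57:57],P6@[54:57]
pos 58 'c': at 16 ·f  ** P1@[58:58],P5@[55:58]
pos 59 'b': at 13 ·f  ** P4@[58:59]
pos 60 'b': at 17
pos 61 'a': at 8 ·f
pos 62 'c': at 9  ** P1@[62:62]

All matches (sorted): [[2,1],[3,0],[6,1],[7,1],[8,0],[9,3],[10,1],[11,4],[13,1],[14,1],[15,0],[16,3],[18,1],[19,0],[20,1],[21,4],[23,1],[23,6],[24,0],[28,1],[29,1],[29,5],[30,1],[31,4],[35,1],[36,4],[38,1],[38,6],[39,4],[40,1],[41,4],[43,1],[43,2],[43,6],[44,4],[49,1],[50,1],[51,0],[52,3],[54,1],[55,4],[57,1],[57,6],[58,1],[58,5],[59,4],[62,1]]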